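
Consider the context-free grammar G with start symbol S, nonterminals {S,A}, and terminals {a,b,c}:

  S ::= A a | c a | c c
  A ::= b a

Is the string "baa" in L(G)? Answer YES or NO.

Convert to CNF:
  S -> A T1 | T2 T1 | T2 T2
  A -> T0 T1
  T0 -> b
  T1 -> a
  T2 -> c

CYK table (by increasing span):
  T[0,0] 'b' = {T0}  orig:{}
  T[1,1] 'a' = {T1}  orig:{}
  T[2,2] 'a' = {T1}  orig:{}
  T[0,1] 'ba' = {A}
  T[1,2] 'aa' = ∅
  T[0,2] 'baa' = {S}

S ∈ T[0,2] ⇒ YES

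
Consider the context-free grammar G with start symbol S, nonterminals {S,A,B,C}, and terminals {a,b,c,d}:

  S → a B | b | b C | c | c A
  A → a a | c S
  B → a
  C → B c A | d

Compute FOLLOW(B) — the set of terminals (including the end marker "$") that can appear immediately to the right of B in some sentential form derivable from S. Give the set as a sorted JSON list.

Compute FIRST by fixpoint:
iter 1:
  A via A→a a: +{a}
  A via A→c S: +{c}
  B via B→a: +{a}
  C via C→B c A: +{a}
  C via C→d: +{d}
  S via S→a B: +{a}
  S via S→b: +{b}
  S via S→c: +{c}
  FIRST[S]={a,b,c}  FIRST[A]={a,c}  FIRST[B]={a}  FIRST[C]={a,d}
iter 2: (stable)
  FIRST[S]={a,b,c}  FIRST[A]={a,c}  FIRST[B]={a}  FIRST[C]={a,d}

Compute FOLLOW by fixpoint:
seed FOLLOW(S) with $
pass 1:
  C→B c A: FOLLOW(B) ⊇ FIRST(c) = {c}; new: +{c}
  S→a B: FOLLOW(B) ⊇ FOLLOW(S) ⊇ {$}; new: +{$}
  S→b C: FOLLOW(C) ⊇ FOLLOW(S) ⊇ {$}; new: +{$}
  S→c A: FOLLOW(A) ⊇ FOLLOW(S) ⊇ {$}; new: +{$}
  FOLLOW[S]={$}  FOLLOW[A]={$}  FOLLOW[B]={$,c}  FOLLOW[C]={$}
pass 2: (no change)
  FOLLOW[S]={$}  FOLLOW[A]={$}  FOLLOW[B]={$,c}  FOLLOW[C]={$}

FOLLOW(B) = ["$", "c"]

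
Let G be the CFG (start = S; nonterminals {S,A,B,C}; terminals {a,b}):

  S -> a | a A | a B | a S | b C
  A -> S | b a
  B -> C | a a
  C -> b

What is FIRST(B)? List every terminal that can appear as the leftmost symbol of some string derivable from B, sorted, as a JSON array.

FIRST iteration:
[1]
  A via A→b a: +{b}
  B via B→a a: +{a}
  C via C→b: +{b}
  S via S→a: +{a}
  S via S→b C: +{b}
  FIRST(S)={a,b}  FIRST(A)={b}  FIRST(B)={a}  FIRST(C)={b}
[2]
  A via A→S: +{a}
  B via B→C: +{b}
  FIRST(S)={a,b}  FIRST(A)={a,b}  FIRST(B)={a,b}  FIRST(C)={b}
[3] (stable)
  FIRST(S)={a,b}  FIRST(A)={a,b}  FIRST(B)={a,b}  FIRST(C)={b}

FIRST(B) = ["a", "b"]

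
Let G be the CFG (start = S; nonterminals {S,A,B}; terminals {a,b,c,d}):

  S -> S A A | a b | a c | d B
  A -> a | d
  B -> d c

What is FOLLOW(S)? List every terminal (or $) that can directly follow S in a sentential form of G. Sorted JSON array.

FIRST iteration:
round 1:
  A via A→a: +{a}
  A via A→d: +{d}
  B via B→d c: +{d}
  S via S→a b: +{a}
  S via S→d B: +{d}
  S: {a,d}  A: {a,d}  B: {d}
round 2: — fixpoint
  S: {a,d}  A: {a,d}  B: {d}

Compute FOLLOW by fixpoint:
FOLLOW(S) := {$}
round 1:
  S→S A A: FOLLOW(S) ⊇ FIRST(A) = {a,d}; new: +{a,d}
  S→S A A: FOLLOW(A) ⊇ FIRST(A) = {a,d}; new: +{a,d}
  S→S A A: FOLLOW(A) ⊇ FOLLOW(S) ⊇ {$,a,d}; new: +{$}
  S→d B: FOLLOW(B) ⊇ FOLLOW(S) ⊇ {$,a,d}; new: +{$,a,d}
  S: {$,a,d}  A: {$,a,d}  B: {$,a,d}
round 2: (stable)
  S: {$,a,d}  A: {$,a,d}  B: {$,a,d}

FOLLOW(S) = ["$", "a", "d"]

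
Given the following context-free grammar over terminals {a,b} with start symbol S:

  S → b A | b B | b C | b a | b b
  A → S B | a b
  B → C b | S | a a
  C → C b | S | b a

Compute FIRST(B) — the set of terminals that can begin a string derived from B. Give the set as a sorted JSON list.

Compute FIRST by fixpoint:
iter 1:
  A via A→a b: +{a}
  B via B→a a: +{a}
  C via C→b a: +{b}
  S via S→b A: +{b}
  FIRST(S)={b}  FIRST(A)={a}  FIRST(B)={a}  FIRST(C)={b}
iter 2:
  A via A→S B: +{b}
  B via B→C b: +{b}
  FIRST(S)={b}  FIRST(A)={a,b}  FIRST(B)={a,b}  FIRST(C)={b}
iter 3: (stable)
  FIRST(S)={b}  FIRST(A)={a,b}  FIRST(B)={a,b}  FIRST(C)={b}

FIRST(B) = ["a", "b"]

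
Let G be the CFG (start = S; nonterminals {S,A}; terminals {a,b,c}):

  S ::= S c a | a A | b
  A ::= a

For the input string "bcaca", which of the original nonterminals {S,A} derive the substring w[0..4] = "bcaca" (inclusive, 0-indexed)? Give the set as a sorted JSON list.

CNF form of G:
  S -> S X2 | T1 A | b
  A -> a
  T0 -> c
  T1 -> a
  X2 -> T0 T1

CYK fill (cells [i..j] with 0 ≤ i ≤ j ≤ 4 only):
  [0..0]={S}  "b"
  [1..1]={T0}  "c"  orig:{}
  [2..2]={A,T1}  "a"  orig:{A}
  [3..3]={T0}  "c"  orig:{}
  [4..4]={A,T1}  "a"  orig:{A}
  [0..1]=∅  "bc"
  [1..2]={X2}  "ca"  orig:{}
  [2..3]=∅  "ac"
  [3..4]={X2}  "ca"  orig:{}
  [0..2]={S}  "bca"
  [1..3]=∅  "cac"
  [2..4]=∅  "aca"
  [0..3]=∅  "bcac"
  [1..4]=∅  "caca"
  [0..4]={S}  "bcaca"

Original NTs in T[0,4] deriving "bcaca": ["S"]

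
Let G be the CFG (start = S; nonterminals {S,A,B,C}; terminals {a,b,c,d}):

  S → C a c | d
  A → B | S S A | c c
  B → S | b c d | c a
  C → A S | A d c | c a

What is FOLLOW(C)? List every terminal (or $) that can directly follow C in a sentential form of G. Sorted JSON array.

FIRST iteration:
[1]
  A via A→c c: +{c}
  B via B→b c d: +{b}
  B via B→c a: +{c}
  C via C→A S: +{c}
  S via S→C a c: +{c}
  S via S→d: +{d}
  FIRST(S)={c,d}  FIRST(A)={c}  FIRST(B)={b,c}  FIRST(C)={c}
[2]
  A via A→B: +{b}
  A via A→S S A: +{d}
  B via B→S: +{d}
  C via C→A S: +{b,d}
  S via S→C a c: +{b}
  FIRST(S)={b,c,d}  FIRST(A)={b,c,d}  FIRST(B)={b,c,d}  FIRST(C)={b,c,d}
[3] (no change)
  FIRST(S)={b,c,d}  FIRST(A)={b,c,d}  FIRST(B)={b,c,d}  FIRST(C)={b,c,d}

Compute FOLLOW by fixpoint:
FOLLOW(S) := {$}
pass 1:
  A→S S A: FOLLOW(S) ⊇ FIRST(S) = {b,c,d}; new: +{b,c,d}
  C→A S: FOLLOW(A) ⊇ FIRST(S) = {b,c,d}; new: +{b,c,d}
  S→C a c: FOLLOW(C) ⊇ FIRST(a) = {a}; new: +{a}
  FOLLOW[S]={$,b,c,d}  FOLLOW[A]={b,c,d}  FOLLOW[B]={}  FOLLOW[C]={a}
pass 2:
  A→B: FOLLOW(B) ⊇ FOLLOW(A) ⊇ {b,c,d}; new: +{b,c,d}
  C→A S: FOLLOW(S) ⊇ FOLLOW(C) ⊇ {a}; new: +{a}
  FOLLOW[S]={$,a,b,c,d}  FOLLOW[A]={b,c,d}  FOLLOW[B]={b,c,d}  FOLLOW[C]={a}
pass 3: done
  FOLLOW[S]={$,a,b,c,d}  FOLLOW[A]={b,c,d}  FOLLOW[B]={b,c,d}  FOLLOW[C]={a}

FOLLOW(C) = ["a"]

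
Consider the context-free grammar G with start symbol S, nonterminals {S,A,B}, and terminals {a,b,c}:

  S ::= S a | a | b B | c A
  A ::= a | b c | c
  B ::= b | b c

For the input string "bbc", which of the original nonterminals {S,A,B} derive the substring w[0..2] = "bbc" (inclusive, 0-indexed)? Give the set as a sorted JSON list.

CNF form of G:
  S -> S T2 | T0 B | T1 A | a
  A -> T0 T1 | a | c
  B -> T0 T1 | b
  T0 -> b
  T1 -> c
  T2 -> a

CYK fill — only the sub-triangle for w[0..2]:
  T[0,0] 'b' = {B,T0}  orig:{B}
  T[1,1] 'b' = {B,T0}  orig:{B}
  T[2,2] 'c' = {A,T1}  orig:{A}
  T[0,1] 'bb' = {S}
  T[1,2] 'bc' = {A,B}
  T[0,2] 'bbc' = {S}

Original NTs in T[0,2] deriving "bbc": ["S"]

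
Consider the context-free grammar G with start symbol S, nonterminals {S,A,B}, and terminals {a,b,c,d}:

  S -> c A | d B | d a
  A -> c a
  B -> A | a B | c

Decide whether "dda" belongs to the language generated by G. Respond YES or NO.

Convert to CNF:
  S -> T0 A | T2 B | T2 T1
  A -> T0 T1
  B -> T0 T1 | T1 B | c
  T0 -> c
  T1 -> a
  T2 -> d

Fill CYK table bottom-up:
  T[0,0] 'd' = {T2}  orig:{}
  T[1,1] 'd' = {T2}  orig:{}
  T[2,2] 'a' = {T1}  orig:{}
  T[0,1] 'dd' = ∅
  T[1,2] 'da' = {S}
  T[0,2] 'dda' = ∅

S ∉ T[0,2] ⇒ NO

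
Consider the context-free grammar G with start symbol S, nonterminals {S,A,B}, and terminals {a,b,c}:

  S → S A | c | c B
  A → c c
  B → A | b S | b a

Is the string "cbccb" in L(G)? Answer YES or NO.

Convert to CNF:
  S -> S A | T0 B | c
  A -> T0 T0
  B -> T0 T0 | T1 S | T1 T2
  T0 -> c
  T1 -> b
  T2 -> a

CYK table (by increasing span):
  T[0,0] 'c' = {S,T0}  orig:{S}
  T[1,1] 'b' = {T1}  orig:{}
  T[2,2] 'c' = {S,T0}  orig:{S}
  T[3,3] 'c' = {S,T0}  orig:{S}
  T[4,4] 'b' = {T1}  orig:{}
  T[0,1] 'cb' = ∅
  T[1,2] 'bc' = {B}
  T[2,3] 'cc' = {A,B}
  T[3,4] 'cb' = ∅
  T[0,2] 'cbc' = {S}
  T[1,3] 'bcc' = ∅
  T[2,4] 'ccb' = ∅
  T[0,3] 'cbcc' = ∅
  T[1,4] 'bccb' = ∅
  T[0,4] 'cbccb' = ∅

S ∉ T[0,4] ⇒ NO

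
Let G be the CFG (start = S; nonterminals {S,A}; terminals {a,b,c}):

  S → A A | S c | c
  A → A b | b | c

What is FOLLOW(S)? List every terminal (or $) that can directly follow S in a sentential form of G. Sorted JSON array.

Compute FIRST by fixpoint:
iter 1:
  A via A→b: +{b}
  A via A→c: +{c}
  S via S→A A: +{b,c}
  FIRST[S]={b,c}  FIRST[A]={b,c}
iter 2: (stable)
  FIRST[S]={b,c}  FIRST[A]={b,c}

FOLLOW iteration:
FOLLOW(S) := {$}
pass 1:
  A→A b: FOLLOW(A) ⊇ FIRST(b) = {b}; new: +{b}
  S→A A: FOLLOW(A) ⊇ FIRST(A) = {b,c}; new: +{c}
  S→A A: FOLLOW(A) ⊇ FOLLOW(S) ⊇ {$}; new: +{$}
  S→S c: FOLLOW(S) ⊇ FIRST(c) = {c}; new: +{c}
  FOLLOW(S)={$,c}  FOLLOW(A)={$,b,c}
pass 2: (no change)
  FOLLOW(S)={$,c}  FOLLOW(A)={$,b,c}

FOLLOW(S) = ["$", "c"]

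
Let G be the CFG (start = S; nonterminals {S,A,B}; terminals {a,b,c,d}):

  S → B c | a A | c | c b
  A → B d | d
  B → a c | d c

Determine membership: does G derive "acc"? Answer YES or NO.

Convert to CNF:
  S -> B T2 | T1 A | T2 T3 | c
  A -> B T0 | d
  B -> T0 T2 | T1 T2
  T0 -> d
  T1 -> a
  T2 -> c
  T3 -> b

CYK fill:
  cell(0,0) a: {T1}  orig:{}
  cell(1,1) c: {S,T2}  orig:{S}
  cell(2,2) c: {S,T2}  orig:{S}
  cell(0,1) ac: {B}
  cell(1,2) cc: ∅
  cell(0,2) acc: {S}

S ∈ T[0,2] ⇒ YES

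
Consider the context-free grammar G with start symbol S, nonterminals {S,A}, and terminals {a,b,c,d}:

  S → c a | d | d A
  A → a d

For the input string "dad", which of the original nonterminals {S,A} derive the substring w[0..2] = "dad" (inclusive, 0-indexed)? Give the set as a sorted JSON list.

CNF form of G:
  S -> T1 A | T2 T0 | d
  A -> T0 T1
  T0 -> a
  T1 -> d
  T2 -> c

Fill CYK table bottom-up, restricted to cells inside w[0..2]:
  [0..0]={S,T1}  "d"  orig:{S}
  [1..1]={T0}  "a"  orig:{}
  [2..2]={S,T1}  "d"  orig:{S}
  [0..1]=∅  "da"
  [1..2]={A}  "ad"
  [0..2]={S}  "dad"

Original NTs in T[0,2] deriving "dad": ["S"]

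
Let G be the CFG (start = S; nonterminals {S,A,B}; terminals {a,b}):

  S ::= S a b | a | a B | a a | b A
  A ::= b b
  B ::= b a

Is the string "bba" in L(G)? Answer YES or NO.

CNF form of G:
  S -> S X2 | T0 A | T1 B | T1 T1 | a
  A -> T0 T0
  B -> T0 T1
  T0 -> b
  T1 -> a
  X2 -> T1 T0

Fill CYK table bottom-up:
  [0..0]={T0}  "b"  orig:{}
  [1..1]={T0}  "b"  orig:{}
  [2..2]={S,T1}  "a"  orig:{S}
  [0..1]={A}  "bb"
  [1..2]={B}  "ba"
  [0..2]=∅  "bba"

S ∉ T[0,2] ⇒ NO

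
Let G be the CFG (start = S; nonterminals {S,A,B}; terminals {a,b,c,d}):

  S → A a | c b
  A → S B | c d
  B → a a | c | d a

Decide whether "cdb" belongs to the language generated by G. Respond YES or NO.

Convert to CNF:
  S -> A T2 | T0 T3
  A -> S B | T0 T1
  B -> T1 T2 | T2 T2 | c
  T0 -> c
  T1 -> d
  T2 -> a
  T3 -> b

CYK fill:
  [0..0]={B,T0}  "c"  orig:{B}
  [1..1]={T1}  "d"  orig:{}
  [2..2]={T3}  "b"  orig:{}
  [0..1]={A}  "cd"
  [1..2]=∅  "db"
  [0..2]=∅  "cdb"

S ∉ T[0,2] ⇒ NO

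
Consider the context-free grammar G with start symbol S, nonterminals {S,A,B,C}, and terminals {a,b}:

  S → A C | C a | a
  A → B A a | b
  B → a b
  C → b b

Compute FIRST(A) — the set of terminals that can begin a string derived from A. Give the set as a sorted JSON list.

FIRST iteration:
pass 1:
  A via A→b: +{b}
  B via B→a b: +{a}
  C via C→b b: +{b}
  S via S→A C: +{b}
  S via S→a: +{a}
  FIRST(S)={a,b}  FIRST(A)={b}  FIRST(B)={a}  FIRST(C)={b}
pass 2:
  A via A→B A a: +{a}
  FIRST(S)={a,b}  FIRST(A)={a,b}  FIRST(B)={a}  FIRST(C)={b}
pass 3: (stable)
  FIRST(S)={a,b}  FIRST(A)={a,b}  FIRST(B)={a}  FIRST(C)={b}

FIRST(A) = ["a", "b"]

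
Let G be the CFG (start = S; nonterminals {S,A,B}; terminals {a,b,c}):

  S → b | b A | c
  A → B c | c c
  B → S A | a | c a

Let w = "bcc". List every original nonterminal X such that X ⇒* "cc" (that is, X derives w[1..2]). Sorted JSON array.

CNF form of G:
  S -> T2 A | b | c
  A -> B T0 | T0 T0
  B -> S A | T0 T1 | a
  T0 -> c
  T1 -> a
  T2 -> b

CYK fill, restricted to cells inside w[1..2]:
  [1..1]={S,T0}  "c"  orig:{S}
  [2..2]={S,T0}  "c"  orig:{S}
  [1..2]={A}  "cc"

Original NTs in T[1,2] deriving "cc": ["A"]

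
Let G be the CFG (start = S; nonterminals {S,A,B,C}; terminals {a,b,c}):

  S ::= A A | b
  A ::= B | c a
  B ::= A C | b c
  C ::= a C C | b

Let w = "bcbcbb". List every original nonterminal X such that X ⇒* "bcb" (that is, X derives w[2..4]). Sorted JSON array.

CNF form of G:
  S -> A A | b
  A -> A C | T0 T1 | T1 T2
  B -> A C | T0 T1
  C -> T2 X3 | b
  T0 -> b
  T1 -> c
  T2 -> a
  X3 -> C C

Fill CYK table bottom-up — only the sub-triangle for w[2..4]:
  T[2,2] 'b' = {C,S,T0}  orig:{C,S}
  T[3,3] 'c' = {T1}  orig:{}
  T[4,4] 'b' = {C,S,T0}  orig:{C,S}
  T[2,3] 'bc' = {A,B}
  T[3,4] 'cb' = ∅
  T[2,4] 'bcb' = {A,B}

Original NTs in T[2,4] deriving "bcb": ["A", "B"]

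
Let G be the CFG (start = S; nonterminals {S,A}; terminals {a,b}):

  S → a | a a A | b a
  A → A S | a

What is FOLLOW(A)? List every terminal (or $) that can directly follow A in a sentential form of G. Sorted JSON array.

FIRST iteration:
iter 1:
  A via A→a: +{a}
  S via S→a: +{a}
  S via S→b a: +{b}
  S: {a,b}  A: {a}
iter 2: — fixpoint
  S: {a,b}  A: {a}

FOLLOW sets:
FOLLOW(S) := {$}
round 1:
  A→A S: FOLLOW(A) ⊇ FIRST(S) = {a,b}; new: +{a,b}
  A→A S: FOLLOW(S) ⊇ FOLLOW(A) ⊇ {a,b}; new: +{a,b}
  S→a a A: FOLLOW(A) ⊇ FOLLOW(S) ⊇ {$,a,b}; new: +{$}
  FOLLOW[S]={$,a,b}  FOLLOW[A]={$,a,b}
round 2: — fixpoint
  FOLLOW[S]={$,a,b}  FOLLOW[A]={$,a,b}

FOLLOW(A) = ["$", "a", "b"]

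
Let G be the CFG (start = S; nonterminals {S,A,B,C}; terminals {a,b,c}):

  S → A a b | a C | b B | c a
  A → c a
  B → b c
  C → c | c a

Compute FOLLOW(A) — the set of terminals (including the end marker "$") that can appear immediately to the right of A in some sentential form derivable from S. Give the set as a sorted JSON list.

FIRST iteration:
pass 1:
  A via A→c a: +{c}
  B via B→b c: +{b}
  C via C→c: +{c}
  S via S→A a b: +{c}
  S via S→a C: +{a}
  S via S→b B: +{b}
  S: {a,b,c}  A: {c}  B: {b}  C: {c}
pass 2: done
  S: {a,b,c}  A: {c}  B: {b}  C: {c}

FOLLOW iteration:
FOLLOW(S) := {$}
[1]
  S→A a b: FOLLOW(A) ⊇ FIRST(a) = {a}; new: +{a}
  S→a C: FOLLOW(C) ⊇ FOLLOW(S) ⊇ {$}; new: +{$}
  S→b B: FOLLOW(B) ⊇ FOLLOW(S) ⊇ {$}; new: +{$}
  S: {$}  A: {a}  B: {$}  C: {$}
[2] (stable)
  S: {$}  A: {a}  B: {$}  C: {$}

FOLLOW(A) = ["a"]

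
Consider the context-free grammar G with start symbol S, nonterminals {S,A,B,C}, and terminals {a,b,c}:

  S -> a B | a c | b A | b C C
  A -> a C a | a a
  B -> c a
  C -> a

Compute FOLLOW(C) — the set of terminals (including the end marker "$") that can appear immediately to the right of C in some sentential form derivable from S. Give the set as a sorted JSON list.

FIRST iteration:
pass 1:
  A via A→a C a: +{a}
  B via B→c a: +{c}
  C via C→a: +{a}
  S via S→a B: +{a}
  S via S→b A: +{b}
  S: {a,b}  A: {a}  B: {c}  C: {a}
pass 2: (no change)
  S: {a,b}  A: {a}  B: {c}  C: {a}

FOLLOW sets:
initialize: $ ∈ FOLLOW(S)
iter 1:
  A→a C a: FOLLOW(C) ⊇ FIRST(a) = {a}; new: +{a}
  S→a B: FOLLOW(B) ⊇ FOLLOW(S) ⊇ {$}; new: +{$}
  S→b A: FOLLOW(A) ⊇ FOLLOW(S) ⊇ {$}; new: +{$}
  S→b C C: FOLLOW(C) ⊇ FOLLOW(S) ⊇ {$}; new: +{$}
  FOLLOW[S]={$}  FOLLOW[A]={$}  FOLLOW[B]={$}  FOLLOW[C]={$,a}
iter 2: done
  FOLLOW[S]={$}  FOLLOW[A]={$}  FOLLOW[B]={$}  FOLLOW[C]={$,a}

FOLLOW(C) = ["$", "a"]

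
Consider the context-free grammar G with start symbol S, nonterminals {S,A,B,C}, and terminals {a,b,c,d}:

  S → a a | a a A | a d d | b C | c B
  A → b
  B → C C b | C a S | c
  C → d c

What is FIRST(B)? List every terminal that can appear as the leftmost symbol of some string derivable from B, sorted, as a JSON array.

FIRST iteration:
iter 1:
  A via A→b: +{b}
  B via B→c: +{c}
  C via C→d c: +{d}
  S via S→a a: +{a}
  S via S→b C: +{b}
  S via S→c B: +{c}
  FIRST(S)={a,b,c}  FIRST(A)={b}  FIRST(B)={c}  FIRST(C)={d}
iter 2:
  B via B→C C b: +{d}
  FIRST(S)={a,b,c}  FIRST(A)={b}  FIRST(B)={c,d}  FIRST(C)={d}
iter 3: — fixpoint
  FIRST(S)={a,b,c}  FIRST(A)={b}  FIRST(B)={c,d}  FIRST(C)={d}

FIRST(B) = ["c", "d"]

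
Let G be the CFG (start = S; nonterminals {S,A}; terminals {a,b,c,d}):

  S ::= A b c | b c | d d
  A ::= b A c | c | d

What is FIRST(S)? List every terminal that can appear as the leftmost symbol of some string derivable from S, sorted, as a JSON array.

FIRST iteration:
round 1:
  A via A→b A c: +{b}
  A via A→c: +{c}
  A via A→d: +{d}
  S via S→A b c: +{b,c,d}
  S: {b,c,d}  A: {b,c,d}
round 2: done
  S: {b,c,d}  A: {b,c,d}

FIRST(S) = ["b", "c", "d"]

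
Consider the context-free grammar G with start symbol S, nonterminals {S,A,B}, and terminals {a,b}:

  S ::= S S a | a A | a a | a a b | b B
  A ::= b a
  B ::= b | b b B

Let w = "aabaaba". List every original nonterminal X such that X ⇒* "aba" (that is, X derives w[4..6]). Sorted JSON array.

Convert to CNF:
  S -> S X3 | T0 B | T1 A | T1 T1 | T1 X4
  A -> T0 T1
  B -> T0 X2 | b
  T0 -> b
  T1 -> a
  X2 -> T0 B
  X3 -> S T1
  X4 -> T1 T0

Fill CYK table bottom-up, restricted to cells inside w[4..6]:
  T[4,4] 'a' = {T1}  orig:{}
  T[5,5] 'b' = {B,T0}  orig:{B}
  T[6,6] 'a' = {T1}  orig:{}
  T[4,5] 'ab' = {X4}  orig:{}
  T[5,6] 'ba' = {A}
  T[4,6] 'aba' = {S}

Original NTs in T[4,6] deriving "aba": ["S"]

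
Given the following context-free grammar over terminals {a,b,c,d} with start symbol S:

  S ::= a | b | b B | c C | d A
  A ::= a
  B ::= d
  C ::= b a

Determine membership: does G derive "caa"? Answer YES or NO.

CNF form of G:
  S -> T0 B | T2 C | T3 A | a | b
  A -> a
  B -> d
  C -> T0 T1
  T0 -> b
  T1 -> a
  T2 -> c
  T3 -> d

CYK fill:
  cell(0,0) c: {T2}  orig:{}
  cell(1,1) a: {A,S,T1}  orig:{A,S}
  cell(2,2) a: {A,S,T1}  orig:{A,S}
  cell(0,1) ca: ∅
  cell(1,2) aa: ∅
  cell(0,2) caa: ∅

S ∉ T[0,2] ⇒ NO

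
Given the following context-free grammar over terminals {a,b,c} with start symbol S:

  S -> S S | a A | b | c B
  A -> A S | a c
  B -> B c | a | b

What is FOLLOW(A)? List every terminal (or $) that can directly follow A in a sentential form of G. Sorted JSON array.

FIRST iteration:
pass 1:
  A via A→a c: +{a}
  B via B→a: +{a}
  B via B→b: +{b}
  S via S→a A: +{a}
  S via S→b: +{b}
  S via S→c B: +{c}
  S: {a,b,c}  A: {a}  B: {a,b}
pass 2: — fixpoint
  S: {a,b,c}  A: {a}  B: {a,b}

Compute FOLLOW by fixpoint:
FOLLOW(S) := {$}
[1]
  A→A S: FOLLOW(A) ⊇ FIRST(S) = {a,b,c}; new: +{a,b,c}
  A→A S: FOLLOW(S) ⊇ FOLLOW(A) ⊇ {a,b,c}; new: +{a,b,c}
  B→B c: FOLLOW(B) ⊇ FIRST(c) = {c}; new: +{c}
  S→a A: FOLLOW(A) ⊇ FOLLOW(S) ⊇ {$,a,b,c}; new: +{$}
  S→c B: FOLLOW(B) ⊇ FOLLOW(S) ⊇ {$,a,b,c}; new: +{$,a,b}
  FOLLOW[S]={$,a,b,c}  FOLLOW[A]={$,a,b,c}  FOLLOW[B]={$,a,b,c}
[2] done
  FOLLOW[S]={$,a,b,c}  FOLLOW[A]={$,a,b,c}  FOLLOW[B]={$,a,b,c}

FOLLOW(A) = ["$", "a", "b", "c"]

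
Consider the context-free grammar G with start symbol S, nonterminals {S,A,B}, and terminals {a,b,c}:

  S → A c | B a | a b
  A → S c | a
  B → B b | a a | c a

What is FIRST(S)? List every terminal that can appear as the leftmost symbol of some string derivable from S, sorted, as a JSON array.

Compute FIRST by fixpoint:
[1]
  A via A→a: +{a}
  B via B→a a: +{a}
  B via B→c a: +{c}
  S via S→A c: +{a}
  S via S→B a: +{c}
  FIRST(S)={a,c}  FIRST(A)={a}  FIRST(B)={a,c}
[2]
  A via A→S c: +{c}
  FIRST(S)={a,c}  FIRST(A)={a,c}  FIRST(B)={a,c}
[3] done
  FIRST(S)={a,c}  FIRST(A)={a,c}  FIRST(B)={a,c}

FIRST(S) = ["a", "c"]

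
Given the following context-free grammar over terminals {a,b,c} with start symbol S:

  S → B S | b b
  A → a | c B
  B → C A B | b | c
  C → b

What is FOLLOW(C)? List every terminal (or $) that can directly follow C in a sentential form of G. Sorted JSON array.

FIRST iteration:
iter 1:
  A via A→a: +{a}
  A via A→c B: +{c}
  B via B→b: +{b}
  B via B→c: +{c}
  C via C→b: +{b}
  S via S→B S: +{b,c}
  S: {b,c}  A: {a,c}  B: {b,c}  C: {b}
iter 2: (stable)
  S: {b,c}  A: {a,c}  B: {b,c}  C: {b}

FOLLOW iteration:
FOLLOW(S) := {$}
pass 1:
  B→C A B: FOLLOW(C) ⊇ FIRST(A) = {a,c}; new: +{a,c}
  B→C A B: FOLLOW(A) ⊇ FIRST(B) = {b,c}; new: +{b,c}
  S→B S: FOLLOW(B) ⊇ FIRST(S) = {b,c}; new: +{b,c}
  FOLLOW(S)={$}  FOLLOW(A)={b,c}  FOLLOW(B)={b,c}  FOLLOW(C)={a,c}
pass 2: done
  FOLLOW(S)={$}  FOLLOW(A)={b,c}  FOLLOW(B)={b,c}  FOLLOW(C)={a,c}

FOLLOW(C) = ["a", "c"]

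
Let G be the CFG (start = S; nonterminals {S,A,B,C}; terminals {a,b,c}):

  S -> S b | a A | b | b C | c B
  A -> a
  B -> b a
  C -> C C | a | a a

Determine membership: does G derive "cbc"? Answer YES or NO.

Convert to CNF:
  S -> S T0 | T0 C | T1 A | T2 B | b
  A -> a
  B -> T0 T1
  C -> C C | T1 T1 | a
  T0 -> b
  T1 -> a
  T2 -> c

CYK fill:
  [0..0]={T2}  "c"  orig:{}
  [1..1]={S,T0}  "b"  orig:{S}
  [2..2]={T2}  "c"  orig:{}
  [0..1]=∅  "cb"
  [1..2]=∅  "bc"
  [0..2]=∅  "cbc"

S ∉ T[0,2] ⇒ NO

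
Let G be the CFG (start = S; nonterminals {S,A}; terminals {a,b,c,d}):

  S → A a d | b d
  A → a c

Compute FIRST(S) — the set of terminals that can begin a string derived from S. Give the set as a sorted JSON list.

Compute FIRST by fixpoint:
[1]
  A via A→a c: +{a}
  S via S→A a d: +{a}
  S via S→b d: +{b}
  FIRST(S)={a,b}  FIRST(A)={a}
[2] done
  FIRST(S)={a,b}  FIRST(A)={a}

FIRST(S) = ["a", "b"]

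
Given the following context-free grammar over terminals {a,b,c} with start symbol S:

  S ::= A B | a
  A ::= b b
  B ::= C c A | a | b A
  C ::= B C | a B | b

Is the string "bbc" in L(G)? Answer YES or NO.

Convert to CNF:
  S -> A B | a
  A -> T0 T0
  B -> C X3 | T0 A | a
  C -> B C | T2 B | b
  T0 -> b
  T1 -> c
  T2 -> a
  X3 -> T1 A

CYK fill:
  T[0,0] 'b' = {C,T0}  orig:{C}
  T[1,1] 'b' = {C,T0}  orig:{C}
  T[2,2] 'c' = {T1}  orig:{}
  T[0,1] 'bb' = {A}
  T[1,2] 'bc' = ∅
  T[0,2] 'bbc' = ∅

S ∉ T[0,2] ⇒ NO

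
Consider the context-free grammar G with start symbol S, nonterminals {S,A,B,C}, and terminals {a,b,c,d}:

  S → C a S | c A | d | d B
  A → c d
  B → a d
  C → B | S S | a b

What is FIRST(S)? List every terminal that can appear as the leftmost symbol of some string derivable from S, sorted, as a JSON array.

FIRST iteration:
iter 1:
  A via A→c d: +{c}
  B via B→a d: +{a}
  C via C→B: +{a}
  S via S→C a S: +{a}
  S via S→c A: +{c}
  S via S→d: +{d}
  FIRST(S)={a,c,d}  FIRST(A)={c}  FIRST(B)={a}  FIRST(C)={a}
iter 2:
  C via C→S S: +{c,d}
  FIRST(S)={a,c,d}  FIRST(A)={c}  FIRST(B)={a}  FIRST(C)={a,c,d}
iter 3: (no change)
  FIRST(S)={a,c,d}  FIRST(A)={c}  FIRST(B)={a}  FIRST(C)={a,c,d}

FIRST(S) = ["a", "c", "d"]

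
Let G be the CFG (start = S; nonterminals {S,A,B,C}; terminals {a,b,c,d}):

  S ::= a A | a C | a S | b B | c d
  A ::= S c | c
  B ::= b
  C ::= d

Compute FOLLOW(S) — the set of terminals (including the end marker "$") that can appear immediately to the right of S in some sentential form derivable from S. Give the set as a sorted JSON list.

Compute FIRST by fixpoint:
[1]
  A via A→c: +{c}
  B via B→b: +{b}
  C via C→d: +{d}
  S via S→a A: +{a}
  S via S→b B: +{b}
  S via S→c d: +{c}
  FIRST[S]={a,b,c}  FIRST[A]={c}  FIRST[B]={b}  FIRST[C]={d}
[2]
  A via A→S c: +{a,b}
  FIRST[S]={a,b,c}  FIRST[A]={a,b,c}  FIRST[B]={b}  FIRST[C]={d}
[3] (no change)
  FIRST[S]={a,b,c}  FIRST[A]={a,b,c}  FIRST[B]={b}  FIRST[C]={d}

Compute FOLLOW by fixpoint:
initialize: $ ∈ FOLLOW(S)
iter 1:
  A→S c: FOLLOW(S) ⊇ FIRST(c) = {c}; new: +{c}
  S→a A: FOLLOW(A) ⊇ FOLLOW(S) ⊇ {$,c}; new: +{$,c}
  S→a C: FOLLOW(C) ⊇ FOLLOW(S) ⊇ {$,c}; new: +{$,c}
  S→b B: FOLLOW(B) ⊇ FOLLOW(S) ⊇ {$,c}; new: +{$,c}
  FOLLOW[S]={$,c}  FOLLOW[A]={$,c}  FOLLOW[B]={$,c}  FOLLOW[C]={$,c}
iter 2: (no change)
  FOLLOW[S]={$,c}  FOLLOW[A]={$,c}  FOLLOW[B]={$,c}  FOLLOW[C]={$,c}

FOLLOW(S) = ["$", "c"]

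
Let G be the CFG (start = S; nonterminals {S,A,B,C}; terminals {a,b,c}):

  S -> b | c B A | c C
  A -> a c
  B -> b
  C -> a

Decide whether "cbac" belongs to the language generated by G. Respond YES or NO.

CNF form of G:
  S -> T1 C | T1 X2 | b
  A -> T0 T1
  B -> b
  C -> a
  T0 -> a
  T1 -> c
  X2 -> B A

CYK table (by increasing span):
  cell(0,0) c: {T1}  orig:{}
  cell(1,1) b: {B,S}
  cell(2,2) a: {C,T0}  orig:{C}
  cell(3,3) c: {T1}  orig:{}
  cell(0,1) cb: ∅
  cell(1,2) ba: ∅
  cell(2,3) ac: {A}
  cell(0,2) cba: ∅
  cell(1,3) bac: {X2}  orig:{}
  cell(0,3) cbac: {S}

S ∈ T[0,3] ⇒ YES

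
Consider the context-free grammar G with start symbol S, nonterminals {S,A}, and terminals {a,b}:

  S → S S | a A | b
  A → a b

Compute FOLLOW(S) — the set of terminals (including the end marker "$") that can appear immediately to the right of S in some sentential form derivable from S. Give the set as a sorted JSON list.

FIRST sets, iterate to fixpoint:
[1]
  A via A→a b: +{a}
  S via S→a A: +{a}
  S via S→b: +{b}
  FIRST[S]={a,b}  FIRST[A]={a}
[2] done
  FIRST[S]={a,b}  FIRST[A]={a}

Compute FOLLOW by fixpoint:
seed FOLLOW(S) with $
iter 1:
  S→S S: FOLLOW(S) ⊇ FIRST(S) = {a,b}; new: +{a,b}
  S→a A: FOLLOW(A) ⊇ FOLLOW(S) ⊇ {$,a,b}; new: +{$,a,b}
  FOLLOW(S)={$,a,b}  FOLLOW(A)={$,a,b}
iter 2: (no change)
  FOLLOW(S)={$,a,b}  FOLLOW(A)={$,a,b}

FOLLOW(S) = ["$", "a", "b"]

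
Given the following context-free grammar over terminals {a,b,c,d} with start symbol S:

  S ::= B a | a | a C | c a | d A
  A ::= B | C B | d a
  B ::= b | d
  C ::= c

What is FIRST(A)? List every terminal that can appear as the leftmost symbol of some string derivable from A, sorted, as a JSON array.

Compute FIRST by fixpoint:
[1]
  A via A→d a: +{d}
  B via B→b: +{b}
  B via B→d: +{d}
  C via C→c: +{c}
  S via S→B a: +{b,d}
  S via S→a: +{a}
  S via S→c a: +{c}
  FIRST[S]={a,b,c,d}  FIRST[A]={d}  FIRST[B]={b,d}  FIRST[C]={c}
[2]
  A via A→B: +{b}
  A via A→C B: +{c}
  FIRST[S]={a,b,c,d}  FIRST[A]={b,c,d}  FIRST[B]={b,d}  FIRST[C]={c}
[3] — fixpoint
  FIRST[S]={a,b,c,d}  FIRST[A]={b,c,d}  FIRST[B]={b,d}  FIRST[C]={c}

FIRST(A) = ["b", "c", "d"]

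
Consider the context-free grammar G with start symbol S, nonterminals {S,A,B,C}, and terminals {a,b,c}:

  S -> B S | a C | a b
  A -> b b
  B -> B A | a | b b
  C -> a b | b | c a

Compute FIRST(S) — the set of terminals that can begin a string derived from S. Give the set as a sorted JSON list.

FIRST iteration:
[1]
  A via A→b b: +{b}
  B via B→a: +{a}
  B via B→b b: +{b}
  C via C→a b: +{a}
  C via C→b: +{b}
  C via C→c a: +{c}
  S via S→B S: +{a,b}
  FIRST(S)={a,b}  FIRST(A)={b}  FIRST(B)={a,b}  FIRST(C)={a,b,c}
[2] (stable)
  FIRST(S)={a,b}  FIRST(A)={b}  FIRST(B)={a,b}  FIRST(C)={a,b,c}

FIRST(S) = ["a", "b"]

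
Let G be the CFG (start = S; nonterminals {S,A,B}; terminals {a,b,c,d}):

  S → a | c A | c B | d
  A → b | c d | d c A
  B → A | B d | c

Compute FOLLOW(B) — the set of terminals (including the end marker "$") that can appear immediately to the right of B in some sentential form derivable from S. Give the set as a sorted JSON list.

Compute FIRST by fixpoint:
round 1:
  A via A→b: +{b}
  A via A→c d: +{c}
  A via A→d c A: +{d}
  B via B→A: +{b,c,d}
  S via S→a: +{a}
  S via S→c A: +{c}
  S via S→d: +{d}
  FIRST[S]={a,c,d}  FIRST[A]={b,c,d}  FIRST[B]={b,c,d}
round 2: — fixpoint
  FIRST[S]={a,c,d}  FIRST[A]={b,c,d}  FIRST[B]={b,c,d}

Compute FOLLOW by fixpoint:
FOLLOW(S) := {$}
iter 1:
  B→B d: FOLLOW(B) ⊇ FIRST(d) = {d}; new: +{d}
  S→c A: FOLLOW(A) ⊇ FOLLOW(S) ⊇ {$}; new: +{$}
  S→c B: FOLLOW(B) ⊇ FOLLOW(S) ⊇ {$}; new: +{$}
  S: {$}  A: {$}  B: {$,d}
iter 2:
  B→A: FOLLOW(A) ⊇ FOLLOW(B) ⊇ {$,d}; new: +{d}
  S: {$}  A: {$,d}  B: {$,d}
iter 3: (no change)
  S: {$}  A: {$,d}  B: {$,d}

FOLLOW(B) = ["$", "d"]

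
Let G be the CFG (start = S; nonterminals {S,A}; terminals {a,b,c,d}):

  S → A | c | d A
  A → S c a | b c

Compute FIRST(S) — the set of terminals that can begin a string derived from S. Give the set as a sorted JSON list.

Compute FIRST by fixpoint:
round 1:
  A via A→b c: +{b}
  S via S→A: +{b}
  S via S→c: +{c}
  S via S→d A: +{d}
  S: {b,c,d}  A: {b}
round 2:
  A via A→S c a: +{c,d}
  S: {b,c,d}  A: {b,c,d}
round 3: (stable)
  S: {b,c,d}  A: {b,c,d}

FIRST(S) = ["b", "c", "d"]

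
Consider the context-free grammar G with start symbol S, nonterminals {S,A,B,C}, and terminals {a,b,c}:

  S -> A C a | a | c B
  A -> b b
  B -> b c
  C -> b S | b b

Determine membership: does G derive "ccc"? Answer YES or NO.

CNF form of G:
  S -> A X3 | T1 B | a
  A -> T0 T0
  B -> T0 T1
  C -> T0 S | T0 T0
  T0 -> b
  T1 -> c
  T2 -> a
  X3 -> C T2

CYK fill:
  cell(0,0) c: {T1}  orig:{}
  cell(1,1) c: {T1}  orig:{}
  cell(2,2) c: {T1}  orig:{}
  cell(0,1) cc: ∅
  cell(1,2) cc: ∅
  cell(0,2) ccc: ∅

S ∉ T[0,2] ⇒ NO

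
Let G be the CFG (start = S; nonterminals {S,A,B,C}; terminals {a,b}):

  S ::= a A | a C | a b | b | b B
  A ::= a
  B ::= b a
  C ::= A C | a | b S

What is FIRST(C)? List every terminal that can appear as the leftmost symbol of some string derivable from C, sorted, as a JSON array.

FIRST iteration:
round 1:
  A via A→a: +{a}
  B via B→b a: +{b}
  C via C→A C: +{a}
  C via C→b S: +{b}
  S via S→a A: +{a}
  S via S→b: +{b}
  FIRST[S]={a,b}  FIRST[A]={a}  FIRST[B]={b}  FIRST[C]={a,b}
round 2: (no change)
  FIRST[S]={a,b}  FIRST[A]={a}  FIRST[B]={b}  FIRST[C]={a,b}

FIRST(C) = ["a", "b"]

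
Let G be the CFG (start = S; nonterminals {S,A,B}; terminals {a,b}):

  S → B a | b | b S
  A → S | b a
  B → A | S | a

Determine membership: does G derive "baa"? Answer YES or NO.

Convert to CNF:
  S -> B T0 | T1 S | b
  A -> B T0 | T1 S | T1 T0 | b
  B -> B T0 | T1 S | T1 T0 | a | b
  T0 -> a
  T1 -> b

Fill CYK table bottom-up:
  cell(0,0) b: {A,B,S,T1}  orig:{A,B,S}
  cell(1,1) a: {B,T0}  orig:{B}
  cell(2,2) a: {B,T0}  orig:{B}
  cell(0,1) ba: {A,B,S}
  cell(1,2) aa: {A,B,S}
  cell(0,2) baa: {A,B,S}

S ∈ T[0,2] ⇒ YES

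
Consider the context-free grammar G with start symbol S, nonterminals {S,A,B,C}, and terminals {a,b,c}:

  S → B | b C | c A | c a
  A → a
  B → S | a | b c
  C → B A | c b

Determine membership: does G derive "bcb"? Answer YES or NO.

CNF form of G:
  S -> T0 C | T0 T1 | T1 A | T1 T2 | a
  A -> a
  B -> T0 C | T0 T1 | T1 A | T1 T2 | a
  C -> B A | T1 T0
  T0 -> b
  T1 -> c
  T2 -> a

Fill CYK table bottom-up:
  [0..0]={T0}  "b"  orig:{}
  [1..1]={T1}  "c"  orig:{}
  [2..2]={T0}  "b"  orig:{}
  [0..1]={B,S}  "bc"
  [1..2]={C}  "cb"
  [0..2]={B,S}  "bcb"

S ∈ T[0,2] ⇒ YES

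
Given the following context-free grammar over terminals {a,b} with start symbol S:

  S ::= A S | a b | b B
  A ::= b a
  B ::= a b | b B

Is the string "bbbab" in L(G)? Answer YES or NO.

CNF form of G:
  S -> A S | T0 B | T1 T0
  A -> T0 T1
  B -> T0 B | T1 T0
  T0 -> b
  T1 -> a

Fill CYK table bottom-up:
  cell(0,0) b: {T0}  orig:{}
  cell(1,1) b: {T0}  orig:{}
  cell(2,2) b: {T0}  orig:{}
  cell(3,3) a: {T1}  orig:{}
  cell(4,4) b: {T0}  orig:{}
  cell(0,1) bb: ∅
  cell(1,2) bb: ∅
  cell(2,3) ba: {A}
  cell(3,4) ab: {B,S}
  cell(0,2) bbb: ∅
  cell(1,3) bba: ∅
  cell(2,4) bab: {B,S}
  cell(0,3) bbba: ∅
  cell(1,4) bbab: {B,S}
  cell(0,4) bbbab: {B,S}

S ∈ T[0,4] ⇒ YES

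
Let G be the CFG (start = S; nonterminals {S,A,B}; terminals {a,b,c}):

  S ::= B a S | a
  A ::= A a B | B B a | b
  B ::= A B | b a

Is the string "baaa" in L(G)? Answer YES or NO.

CNF form of G:
  S -> B X4 | a
  A -> A X2 | B X3 | b
  B -> A B | T1 T0
  T0 -> a
  T1 -> b
  X2 -> T0 B
  X3 -> B T0
  X4 -> T0 S

CYK fill:
  cell(0,0) b: {A,T1}  orig:{A}
  cell(1,1) a: {S,T0}  orig:{S}
  cell(2,2) a: {S,T0}  orig:{S}
  cell(3,3) a: {S,T0}  orig:{S}
  cell(0,1) ba: {B}
  cell(1,2) aa: {X4}  orig:{}
  cell(2,3) aa: {X4}  orig:{}
  cell(0,2) baa: {X3}  orig:{}
  cell(1,3) aaa: ∅
  cell(0,3) baaa: {S}

S ∈ T[0,3] ⇒ YES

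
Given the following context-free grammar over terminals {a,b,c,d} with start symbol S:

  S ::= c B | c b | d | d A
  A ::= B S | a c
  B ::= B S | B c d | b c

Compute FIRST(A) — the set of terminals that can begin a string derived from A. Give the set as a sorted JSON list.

Compute FIRST by fixpoint:
round 1:
  A via A→a c: +{a}
  B via B→b c: +{b}
  S via S→c B: +{c}
  S via S→d: +{d}
  S: {c,d}  A: {a}  B: {b}
round 2:
  A via A→B S: +{b}
  S: {c,d}  A: {a,b}  B: {b}
round 3: (stable)
  S: {c,d}  A: {a,b}  B: {b}

FIRST(A) = ["a", "b"]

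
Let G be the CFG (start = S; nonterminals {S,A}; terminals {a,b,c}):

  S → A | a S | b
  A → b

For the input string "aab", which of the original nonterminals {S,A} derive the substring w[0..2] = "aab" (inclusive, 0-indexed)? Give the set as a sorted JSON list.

Convert to CNF:
  S -> T0 S | b
  A -> b
  T0 -> a

CYK fill — only the sub-triangle for w[0..2]:
  T[0,0] 'a' = {T0}  orig:{}
  T[1,1] 'a' = {T0}  orig:{}
  T[2,2] 'b' = {A,S}
  T[0,1] 'aa' = ∅
  T[1,2] 'ab' = {S}
  T[0,2] 'aab' = {S}

Original NTs in T[0,2] deriving "aab": ["S"]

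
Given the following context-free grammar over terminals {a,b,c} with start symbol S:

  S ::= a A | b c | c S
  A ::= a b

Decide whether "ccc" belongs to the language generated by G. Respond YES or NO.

Convert to CNF:
  S -> T0 A | T1 T2 | T2 S
  A -> T0 T1
  T0 -> a
  T1 -> b
  T2 -> c

CYK table (by increasing span):
  T[0,0] 'c' = {T2}  orig:{}
  T[1,1] 'c' = {T2}  orig:{}
  T[2,2] 'c' = {T2}  orig:{}
  T[0,1] 'cc' = ∅
  T[1,2] 'cc' = ∅
  T[0,2] 'ccc' = ∅

S ∉ T[0,2] ⇒ NO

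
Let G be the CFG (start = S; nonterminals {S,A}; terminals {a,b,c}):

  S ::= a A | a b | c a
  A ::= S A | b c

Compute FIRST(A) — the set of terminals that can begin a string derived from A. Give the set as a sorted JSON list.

FIRST sets, iterate to fixpoint:
round 1:
  A via A→b c: +{b}
  S via S→a A: +{a}
  S via S→c a: +{c}
  S: {a,c}  A: {b}
round 2:
  A via A→S A: +{a,c}
  S: {a,c}  A: {a,b,c}
round 3: (stable)
  S: {a,c}  A: {a,b,c}

FIRST(A) = ["a", "b", "c"]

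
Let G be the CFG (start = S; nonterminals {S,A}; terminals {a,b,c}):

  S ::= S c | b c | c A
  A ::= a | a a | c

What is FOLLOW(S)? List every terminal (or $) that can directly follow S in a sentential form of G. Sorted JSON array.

FIRST iteration:
iter 1:
  A via A→a: +{a}
  A via A→c: +{c}
  S via S→b c: +{b}
  S via S→c A: +{c}
  FIRST(S)={b,c}  FIRST(A)={a,c}
iter 2: done
  FIRST(S)={b,c}  FIRST(A)={a,c}

FOLLOW iteration:
FOLLOW(S) := {$}
pass 1:
  S→S c: FOLLOW(S) ⊇ FIRST(c) = {c}; new: +{c}
  S→c A: FOLLOW(A) ⊇ FOLLOW(S) ⊇ {$,c}; new: +{$,c}
  S: {$,c}  A: {$,c}
pass 2: — fixpoint
  S: {$,c}  A: {$,c}

FOLLOW(S) = ["$", "c"]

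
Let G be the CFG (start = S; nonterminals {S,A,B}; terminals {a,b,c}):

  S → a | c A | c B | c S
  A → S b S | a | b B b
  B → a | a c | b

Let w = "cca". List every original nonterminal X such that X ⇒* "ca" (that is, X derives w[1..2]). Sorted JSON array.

CNF form of G:
  S -> T2 A | T2 B | T2 S | a
  A -> S X3 | T0 X4 | a
  B -> T1 T2 | a | b
  T0 -> b
  T1 -> a
  T2 -> c
  X3 -> T0 S
  X4 -> B T0

CYK table (by increasing span) — only the sub-triangle for w[1..2]:
  cell(1,1) c: {T2}  orig:{}
  cell(2,2) a: {A,B,S,T1}  orig:{A,B,S}
  cell(1,2) ca: {S}

Original NTs in T[1,2] deriving "ca": ["S"]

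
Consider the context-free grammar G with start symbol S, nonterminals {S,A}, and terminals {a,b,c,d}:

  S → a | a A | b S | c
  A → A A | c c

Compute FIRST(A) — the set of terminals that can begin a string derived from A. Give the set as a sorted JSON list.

FIRST sets, iterate to fixpoint:
[1]
  A via A→c c: +{c}
  S via S→a: +{a}
  S via S→b S: +{b}
  S via S→c: +{c}
  S: {a,b,c}  A: {c}
[2] (no change)
  S: {a,b,c}  A: {c}

FIRST(A) = ["c"]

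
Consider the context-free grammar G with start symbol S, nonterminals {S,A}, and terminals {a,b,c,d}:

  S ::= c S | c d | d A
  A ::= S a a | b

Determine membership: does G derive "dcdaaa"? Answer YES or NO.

CNF form of G:
  S -> T1 S | T1 T2 | T2 A
  A -> S X3 | b
  T0 -> a
  T1 -> c
  T2 -> d
  X3 -> T0 T0

CYK table (by increasing span):
  T[0,0] 'd' = {T2}  orig:{}
  T[1,1] 'c' = {T1}  orig:{}
  T[2,2] 'd' = {T2}  orig:{}
  T[3,3] 'a' = {T0}  orig:{}
  T[4,4] 'a' = {T0}  orig:{}
  T[5,5] 'a' = {T0}  orig:{}
  T[0,1] 'dc' = ∅
  T[1,2] 'cd' = {S}
  T[2,3] 'da' = ∅
  T[3,4] 'aa' = {X3}  orig:{}
  T[4,5] 'aa' = {X3}  orig:{}
  T[0,2] 'dcd' = ∅
  T[1,3] 'cda' = ∅
  T[2,4] 'daa' = ∅
  T[3,5] 'aaa' = ∅
  T[0,3] 'dcda' = ∅
  T[1,4] 'cdaa' = {A}
  T[2,5] 'daaa' = ∅
  T[0,4] 'dcdaa' = {S}
  T[1,5] 'cdaaa' = ∅
  T[0,5] 'dcdaaa' = ∅

S ∉ T[0,5] ⇒ NO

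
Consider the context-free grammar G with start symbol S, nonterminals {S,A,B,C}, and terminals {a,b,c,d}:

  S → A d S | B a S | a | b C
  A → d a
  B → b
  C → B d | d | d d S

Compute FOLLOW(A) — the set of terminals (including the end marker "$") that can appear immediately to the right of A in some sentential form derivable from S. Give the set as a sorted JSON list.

FIRST sets, iterate to fixpoint:
pass 1:
  A via A→d a: +{d}
  B via B→b: +{b}
  C via C→B d: +{b}
  C via C→d: +{d}
  S via S→A d S: +{d}
  S via S→B a S: +{b}
  S via S→a: +{a}
  FIRST(S)={a,b,d}  FIRST(A)={d}  FIRST(B)={b}  FIRST(C)={b,d}
pass 2: (no change)
  FIRST(S)={a,b,d}  FIRST(A)={d}  FIRST(B)={b}  FIRST(C)={b,d}

FOLLOW sets:
seed FOLLOW(S) with $
pass 1:
  C→B d: FOLLOW(B) ⊇ FIRST(d) = {d}; new: +{d}
  S→A d S: FOLLOW(A) ⊇ FIRST(d) = {d}; new: +{d}
  S→B a S: FOLLOW(B) ⊇ FIRST(a) = {a}; new: +{a}
  S→b C: FOLLOW(C) ⊇ FOLLOW(S) ⊇ {$}; new: +{$}
  FOLLOW[S]={$}  FOLLOW[A]={d}  FOLLOW[B]={a,d}  FOLLOW[C]={$}
pass 2: done
  FOLLOW[S]={$}  FOLLOW[A]={d}  FOLLOW[B]={a,d}  FOLLOW[C]={$}

FOLLOW(A) = ["d"]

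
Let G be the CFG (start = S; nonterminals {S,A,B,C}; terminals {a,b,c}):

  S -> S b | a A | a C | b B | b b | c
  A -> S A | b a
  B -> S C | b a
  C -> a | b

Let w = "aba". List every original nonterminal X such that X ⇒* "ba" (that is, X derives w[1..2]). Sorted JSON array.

Convert to CNF:
  S -> S T0 | T0 B | T0 T0 | T1 A | T1 C | c
  A -> S A | T0 T1
  B -> S C | T0 T1
  C -> a | b
  T0 -> b
  T1 -> a

Fill CYK table bottom-up (cells [i..j] with 1 ≤ i ≤ j ≤ 2 only):
  cell(1,1) b: {C,T0}  orig:{C}
  cell(2,2) a: {C,T1}  orig:{C}
  cell(1,2) ba: {A,B}

Original NTs in T[1,2] deriving "ba": ["A", "B"]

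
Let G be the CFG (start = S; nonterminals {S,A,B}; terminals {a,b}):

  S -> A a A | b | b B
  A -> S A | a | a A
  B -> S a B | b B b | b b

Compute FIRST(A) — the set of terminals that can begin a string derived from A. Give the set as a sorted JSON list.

Compute FIRST by fixpoint:
[1]
  A via A→a: +{a}
  B via B→b B b: +{b}
  S via S→A a A: +{a}
  S via S→b: +{b}
  FIRST[S]={a,b}  FIRST[A]={a}  FIRST[B]={b}
[2]
  A via A→S A: +{b}
  B via B→S a B: +{a}
  FIRST[S]={a,b}  FIRST[A]={a,b}  FIRST[B]={a,b}
[3] (stable)
  FIRST[S]={a,b}  FIRST[A]={a,b}  FIRST[B]={a,b}

FIRST(A) = ["a", "b"]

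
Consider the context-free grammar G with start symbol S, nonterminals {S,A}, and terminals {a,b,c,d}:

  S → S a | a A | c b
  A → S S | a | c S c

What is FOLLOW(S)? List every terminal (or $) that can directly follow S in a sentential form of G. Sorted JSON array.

FIRST iteration:
pass 1:
  A via A→a: +{a}
  A via A→c S c: +{c}
  S via S→a A: +{a}
  S via S→c b: +{c}
  S: {a,c}  A: {a,c}
pass 2: — fixpoint
  S: {a,c}  A: {a,c}

FOLLOW iteration:
initialize: $ ∈ FOLLOW(S)
iter 1:
  A→S S: FOLLOW(S) ⊇ FIRST(S) = {a,c}; new: +{a,c}
  S→a A: FOLLOW(A) ⊇ FOLLOW(S) ⊇ {$,a,c}; new: +{$,a,c}
  FOLLOW(S)={$,a,c}  FOLLOW(A)={$,a,c}
iter 2: (stable)
  FOLLOW(S)={$,a,c}  FOLLOW(A)={$,a,c}

FOLLOW(S) = ["$", "a", "c"]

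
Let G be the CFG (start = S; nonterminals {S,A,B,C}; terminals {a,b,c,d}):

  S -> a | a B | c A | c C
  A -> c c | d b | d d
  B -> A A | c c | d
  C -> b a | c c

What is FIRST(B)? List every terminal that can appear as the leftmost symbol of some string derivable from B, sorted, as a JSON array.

FIRST sets, iterate to fixpoint:
round 1:
  A via A→c c: +{c}
  A via A→d b: +{d}
  B via B→A A: +{c,d}
  C via C→b a: +{b}
  C via C→c c: +{c}
  S via S→a: +{a}
  S via S→c A: +{c}
  FIRST[S]={a,c}  FIRST[A]={c,d}  FIRST[B]={c,d}  FIRST[C]={b,c}
round 2: (stable)
  FIRST[S]={a,c}  FIRST[A]={c,d}  FIRST[B]={c,d}  FIRST[C]={b,c}

FIRST(B) = ["c", "d"]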